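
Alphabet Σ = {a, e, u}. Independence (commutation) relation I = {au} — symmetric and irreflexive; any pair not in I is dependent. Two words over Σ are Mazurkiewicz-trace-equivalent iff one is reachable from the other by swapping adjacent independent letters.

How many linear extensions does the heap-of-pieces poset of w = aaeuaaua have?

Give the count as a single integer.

10

0(a) covers ∅
1(a) covers 0:a
2(e) covers 1:a
3(u) covers 2:e
4(a) covers 2:e
5(a) covers 4:a
6(u) covers 3:u
7(a) covers 5:a
floor of heap: 0:a
completions by unplaced set U, small U first (add the entries for U minus each lowest piece of U):
  |U|=1: {6}:1  {7}:1
  |U|=2: {3,6}:1  {5,7}:1  {6,7}:2
  |U|=3: {3,6,7}:3  {4,5,7}:1  {5,6,7}:3
  |U|=4: {3,5,6,7}:6  {4,5,6,7}:4
  |U|=5: {3,4,5,6,7}:10
  |U|=6: {2,3,4,5,6,7}:10
  start at 0(a): 10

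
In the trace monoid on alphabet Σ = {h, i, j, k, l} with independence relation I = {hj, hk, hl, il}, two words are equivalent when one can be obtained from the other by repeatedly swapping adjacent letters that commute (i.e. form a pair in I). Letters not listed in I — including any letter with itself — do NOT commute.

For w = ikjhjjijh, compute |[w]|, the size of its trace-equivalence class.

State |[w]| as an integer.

#0=i has no predecessor
#1=k depends on [0:i]
#2=j depends on [1:k]
#3=h depends on [0:i]
#4=j depends on [2:j]
#5=j depends on [4:j]
#6=i depends on [3:h, 5:j]
#7=j depends on [6:i]
#8=h depends on [6:i]
sources: [0:i]
N(rest) = Σ N(rest − s) over sources s of rest; N(one piece) = 1:
  size 1 → [7]=1  [8]=1
  size 2 → [7,8]=2
  size 3 → [6,7,8]=2
  size 4 → [3,6,7,8]=2  [5,6,7,8]=2
  size 5 → [3,5,6,7,8]=4  [4,5,6,7,8]=2
  size 6 → [2,4,5,6,7,8]=2  [3,4,5,6,7,8]=6
  size 7 → [1,2,4,5,6,7,8]=2  [2,3,4,5,6,7,8]=8
  first=0(i) contributes 10

10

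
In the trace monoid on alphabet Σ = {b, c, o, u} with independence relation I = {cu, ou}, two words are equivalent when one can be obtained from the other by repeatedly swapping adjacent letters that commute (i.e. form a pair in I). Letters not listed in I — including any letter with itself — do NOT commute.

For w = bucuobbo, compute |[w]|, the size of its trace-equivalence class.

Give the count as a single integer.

6

0(b) covers ∅
1(u) covers 0:b
2(c) covers 0:b
3(u) covers 1:u
4(o) covers 2:c
5(b) covers 3:u, 4:o
6(b) covers 5:b
7(o) covers 6:b
floor of heap: 0:b
completions by unplaced set U, small U first (add the entries for U minus each lowest piece of U):
  |U|=1: {7}:1
  |U|=2: {6,7}:1
  |U|=3: {5,6,7}:1
  |U|=4: {3,5,6,7}:1  {4,5,6,7}:1
  |U|=5: {1,3,5,6,7}:1  {2,4,5,6,7}:1  {3,4,5,6,7}:2
  |U|=6: {1,3,4,5,6,7}:3  {2,3,4,5,6,7}:3
  start at 0(b): 6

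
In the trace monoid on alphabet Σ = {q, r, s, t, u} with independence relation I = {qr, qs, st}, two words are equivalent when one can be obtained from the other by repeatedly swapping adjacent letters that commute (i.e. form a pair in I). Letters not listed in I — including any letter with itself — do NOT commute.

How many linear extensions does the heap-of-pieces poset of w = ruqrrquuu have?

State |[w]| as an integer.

#0=r has no predecessor
#1=u depends on [0:r]
#2=q depends on [1:u]
#3=r depends on [1:u]
#4=r depends on [3:r]
#5=q depends on [2:q]
#6=u depends on [4:r, 5:q]
#7=u depends on [6:u]
#8=u depends on [7:u]
sources: [0:r]
N(rest) = Σ N(rest − s) over sources s of rest; N(one piece) = 1:
  size 1 → [8]=1
  size 2 → [7,8]=1
  size 3 → [6,7,8]=1
  size 4 → [4,6,7,8]=1  [5,6,7,8]=1
  size 5 → [2,5,6,7,8]=1  [3,4,6,7,8]=1  [4,5,6,7,8]=2
  size 6 → [2,4,5,6,7,8]=3  [3,4,5,6,7,8]=3
  size 7 → [2,3,4,5,6,7,8]=6
  first=0(r) contributes 6

6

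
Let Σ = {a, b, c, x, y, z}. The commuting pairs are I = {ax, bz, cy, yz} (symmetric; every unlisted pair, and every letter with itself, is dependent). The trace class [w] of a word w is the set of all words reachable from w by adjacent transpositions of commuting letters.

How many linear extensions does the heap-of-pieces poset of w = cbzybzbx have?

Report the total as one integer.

0(c) covers ∅
1(b) covers 0:c
2(z) covers 0:c
3(y) covers 1:b
4(b) covers 3:y
5(z) covers 2:z
6(b) covers 4:b
7(x) covers 5:z, 6:b
floor of heap: 0:c
completions by unplaced set U, small U first (add the entries for U minus each lowest piece of U):
  |U|=1: {7}:1
  |U|=2: {5,7}:1  {6,7}:1
  |U|=3: {2,5,7}:1  {4,6,7}:1  {5,6,7}:2
  |U|=4: {2,5,6,7}:3  {3,4,6,7}:1  {4,5,6,7}:3
  |U|=5: {1,3,4,6,7}:1  {2,4,5,6,7}:6  {3,4,5,6,7}:4
  |U|=6: {1,3,4,5,6,7}:5  {2,3,4,5,6,7}:10
  start at 0(c): 15

15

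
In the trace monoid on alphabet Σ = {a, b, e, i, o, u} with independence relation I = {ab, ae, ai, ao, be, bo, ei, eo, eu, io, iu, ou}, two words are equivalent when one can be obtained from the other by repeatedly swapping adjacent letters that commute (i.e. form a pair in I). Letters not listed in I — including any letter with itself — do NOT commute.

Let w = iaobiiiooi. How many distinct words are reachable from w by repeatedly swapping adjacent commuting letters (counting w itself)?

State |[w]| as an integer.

0(i) covers ∅
1(a) covers ∅
2(o) covers ∅
3(b) covers 0:i
4(i) covers 3:b
5(i) covers 4:i
6(i) covers 5:i
7(o) covers 2:o
8(o) covers 7:o
9(i) covers 6:i
floor of heap: 0:i, 1:a, 2:o
completions by unplaced set U, small U first (add the entries for U minus each lowest piece of U):
  |U|=1: {1}:1  {8}:1  {9}:1
  |U|=2: {1,8}:2  {1,9}:2  {6,9}:1  {7,8}:1  {8,9}:2
  |U|=3: {1,6,9}:3  {1,7,8}:3  {1,8,9}:6  {2,7,8}:1  {5,6,9}:1  {6,8,9}:3  {7,8,9}:3
  |U|=4: {1,2,7,8}:4  {1,5,6,9}:4  {1,6,8,9}:12  {1,7,8,9}:12  {2,7,8,9}:4  {4,5,6,9}:1  {5,6,8,9}:4  {6,7,8,9}:6
  |U|=5: {1,2,7,8,9}:20  {1,4,5,6,9}:5  {1,5,6,8,9}:20  {1,6,7,8,9}:30  {2,6,7,8,9}:10  {3,4,5,6,9}:1  {4,5,6,8,9}:5  {5,6,7,8,9}:10
  |U|=6: {0,3,4,5,6,9}:1  {1,2,6,7,8,9}:60  {1,3,4,5,6,9}:6  {1,4,5,6,8,9}:30  {1,5,6,7,8,9}:60  {2,5,6,7,8,9}:20  {3,4,5,6,8,9}:6  {4,5,6,7,8,9}:15
  |U|=7: {0,1,3,4,5,6,9}:7  {0,3,4,5,6,8,9}:7  {1,2,5,6,7,8,9}:140  {1,3,4,5,6,8,9}:42  {1,4,5,6,7,8,9}:105  {2,4,5,6,7,8,9}:35  {3,4,5,6,7,8,9}:21
  |U|=8: {0,1,3,4,5,6,8,9}:56  {0,3,4,5,6,7,8,9}:28  {1,2,4,5,6,7,8,9}:280  {1,3,4,5,6,7,8,9}:168  {2,3,4,5,6,7,8,9}:56
  start at 0(i): 504
  start at 1(a): 84
  start at 2(o): 252
sum over floor = 840

840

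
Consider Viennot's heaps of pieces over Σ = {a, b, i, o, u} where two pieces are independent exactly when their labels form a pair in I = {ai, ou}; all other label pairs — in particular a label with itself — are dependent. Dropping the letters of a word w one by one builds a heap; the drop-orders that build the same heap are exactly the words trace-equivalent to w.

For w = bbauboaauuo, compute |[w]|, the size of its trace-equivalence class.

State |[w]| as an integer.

3

piece 0:b — minimal
piece 1:b rests on {0:b}
piece 2:a rests on {1:b}
piece 3:u rests on {2:a}
piece 4:b rests on {3:u}
piece 5:o rests on {4:b}
piece 6:a rests on {5:o}
piece 7:a rests on {6:a}
piece 8:u rests on {7:a}
piece 9:u rests on {8:u}
piece 10:o rests on {7:a}
minimal pieces: {0:b}
ways to finish when only these pieces remain (= sum over removing one remaining piece with nothing left below it):
  1 left: {9}→1  {10}→1
  2 left: {8,9}→1  {9,10}→2
  3 left: {8,9,10}→3
  4 left: {7,8,9,10}→3
  5 left: {6,7,8,9,10}→3
  6 left: {5,6,7,8,9,10}→3
  7 left: {4,5,6,7,8,9,10}→3
  8 left: {3,4,5,6,7,8,9,10}→3
  9 left: {2,3,4,5,6,7,8,9,10}→3
  placing 0:b first → 3 extensions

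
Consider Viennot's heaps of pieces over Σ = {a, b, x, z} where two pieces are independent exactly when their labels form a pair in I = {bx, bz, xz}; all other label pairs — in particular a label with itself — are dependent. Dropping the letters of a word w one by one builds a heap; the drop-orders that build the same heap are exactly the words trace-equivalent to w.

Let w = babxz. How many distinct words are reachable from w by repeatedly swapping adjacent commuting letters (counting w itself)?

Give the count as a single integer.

6

drop 0:b onto floor
drop 1:a onto {0:b}
drop 2:b onto {1:a}
drop 3:x onto {1:a}
drop 4:z onto {1:a}
ground layer = {0:b}
drop-orders for the pieces not yet dropped (sum over which currently-grounded one goes next):
  1 to go: {2} 1  {3} 1  {4} 1
  2 to go: {2,3} 2  {2,4} 2  {3,4} 2
  3 to go: {2,3,4} 6
  if 0:b drops first: 6 orders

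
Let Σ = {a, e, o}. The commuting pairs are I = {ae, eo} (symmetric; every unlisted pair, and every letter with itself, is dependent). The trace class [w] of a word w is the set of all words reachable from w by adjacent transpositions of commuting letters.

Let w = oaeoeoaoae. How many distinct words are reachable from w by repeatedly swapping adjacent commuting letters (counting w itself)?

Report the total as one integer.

piece 0:o — minimal
piece 1:a rests on {0:o}
piece 2:e — minimal
piece 3:o rests on {1:a}
piece 4:e rests on {2:e}
piece 5:o rests on {3:o}
piece 6:a rests on {5:o}
piece 7:o rests on {6:a}
piece 8:a rests on {7:o}
piece 9:e rests on {4:e}
minimal pieces: {0:o, 2:e}
ways to finish when only these pieces remain (= sum over removing one remaining piece with nothing left below it):
  1 left: {8}→1  {9}→1
  2 left: {4,9}→1  {7,8}→1  {8,9}→2
  3 left: {2,4,9}→1  {4,8,9}→3  {6,7,8}→1  {7,8,9}→3
  4 left: {2,4,8,9}→4  {4,7,8,9}→6  {5,6,7,8}→1  {6,7,8,9}→4
  5 left: {2,4,7,8,9}→10  {3,5,6,7,8}→1  {4,6,7,8,9}→10  {5,6,7,8,9}→5
  6 left: {1,3,5,6,7,8}→1  {2,4,6,7,8,9}→20  {3,5,6,7,8,9}→6  {4,5,6,7,8,9}→15
  7 left: {0,1,3,5,6,7,8}→1  {1,3,5,6,7,8,9}→7  {2,4,5,6,7,8,9}→35  {3,4,5,6,7,8,9}→21
  8 left: {0,1,3,5,6,7,8,9}→8  {1,3,4,5,6,7,8,9}→28  {2,3,4,5,6,7,8,9}→56
  placing 0:o first → 84 extensions
  placing 2:e first → 36 extensions
total linear extensions = 120

120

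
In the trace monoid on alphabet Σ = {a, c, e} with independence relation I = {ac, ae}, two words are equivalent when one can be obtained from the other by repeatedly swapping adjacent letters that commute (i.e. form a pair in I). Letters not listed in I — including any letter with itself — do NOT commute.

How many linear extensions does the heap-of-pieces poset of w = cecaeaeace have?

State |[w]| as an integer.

0(c) covers ∅
1(e) covers 0:c
2(c) covers 1:e
3(a) covers ∅
4(e) covers 2:c
5(a) covers 3:a
6(e) covers 4:e
7(a) covers 5:a
8(c) covers 6:e
9(e) covers 8:c
floor of heap: 0:c, 3:a
completions by unplaced set U, small U first (add the entries for U minus each lowest piece of U):
  |U|=1: {7}:1  {9}:1
  |U|=2: {5,7}:1  {7,9}:2  {8,9}:1
  |U|=3: {3,5,7}:1  {5,7,9}:3  {6,8,9}:1  {7,8,9}:3
  |U|=4: {3,5,7,9}:4  {4,6,8,9}:1  {5,7,8,9}:6  {6,7,8,9}:4
  |U|=5: {2,4,6,8,9}:1  {3,5,7,8,9}:10  {4,6,7,8,9}:5  {5,6,7,8,9}:10
  |U|=6: {1,2,4,6,8,9}:1  {2,4,6,7,8,9}:6  {3,5,6,7,8,9}:20  {4,5,6,7,8,9}:15
  |U|=7: {0,1,2,4,6,8,9}:1  {1,2,4,6,7,8,9}:7  {2,4,5,6,7,8,9}:21  {3,4,5,6,7,8,9}:35
  |U|=8: {0,1,2,4,6,7,8,9}:8  {1,2,4,5,6,7,8,9}:28  {2,3,4,5,6,7,8,9}:56
  start at 0(c): 84
  start at 3(a): 36
sum over floor = 120

120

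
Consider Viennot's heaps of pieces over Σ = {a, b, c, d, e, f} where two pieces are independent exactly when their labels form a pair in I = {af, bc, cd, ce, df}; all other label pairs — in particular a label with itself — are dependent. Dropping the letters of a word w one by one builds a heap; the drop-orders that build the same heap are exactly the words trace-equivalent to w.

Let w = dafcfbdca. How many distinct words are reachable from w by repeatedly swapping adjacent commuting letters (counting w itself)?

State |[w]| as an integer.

9

drop 0:d onto floor
drop 1:a onto {0:d}
drop 2:f onto floor
drop 3:c onto {1:a, 2:f}
drop 4:f onto {3:c}
drop 5:b onto {4:f}
drop 6:d onto {5:b}
drop 7:c onto {4:f}
drop 8:a onto {6:d, 7:c}
ground layer = {0:d, 2:f}
drop-orders for the pieces not yet dropped (sum over which currently-grounded one goes next):
  1 to go: {8} 1
  2 to go: {6,8} 1  {7,8} 1
  3 to go: {5,6,8} 1  {6,7,8} 2
  4 to go: {5,6,7,8} 3
  5 to go: {4,5,6,7,8} 3
  6 to go: {3,4,5,6,7,8} 3
  7 to go: {1,3,4,5,6,7,8} 3  {2,3,4,5,6,7,8} 3
  if 0:d drops first: 6 orders
  if 2:f drops first: 3 orders
heap linearizations: 9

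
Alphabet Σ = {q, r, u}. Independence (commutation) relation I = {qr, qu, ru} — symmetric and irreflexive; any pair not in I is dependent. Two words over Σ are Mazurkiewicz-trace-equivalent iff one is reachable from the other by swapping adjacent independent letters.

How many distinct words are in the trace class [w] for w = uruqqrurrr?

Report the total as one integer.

piece 0:u — minimal
piece 1:r — minimal
piece 2:u rests on {0:u}
piece 3:q — minimal
piece 4:q rests on {3:q}
piece 5:r rests on {1:r}
piece 6:u rests on {2:u}
piece 7:r rests on {5:r}
piece 8:r rests on {7:r}
piece 9:r rests on {8:r}
minimal pieces: {0:u, 1:r, 3:q}
ways to finish when only these pieces remain (= sum over removing one remaining piece with nothing left below it):
  1 left: {4}→1  {6}→1  {9}→1
  2 left: {2,6}→1  {3,4}→1  {4,6}→2  {4,9}→2  {6,9}→2  {8,9}→1
  3 left: {0,2,6}→1  {2,4,6}→3  {2,6,9}→3  {3,4,6}→3  {3,4,9}→3  {4,6,9}→6  {4,8,9}→3  {6,8,9}→3  {7,8,9}→1
  4 left: {0,2,4,6}→4  {0,2,6,9}→4  {2,3,4,6}→6  {2,4,6,9}→12  {2,6,8,9}→6  {3,4,6,9}→12  {3,4,8,9}→6  {4,6,8,9}→12  {4,7,8,9}→4  {5,7,8,9}→1  {6,7,8,9}→4
  5 left: {0,2,3,4,6}→10  {0,2,4,6,9}→20  {0,2,6,8,9}→10  {1,5,7,8,9}→1  {2,3,4,6,9}→30  {2,4,6,8,9}→30  {2,6,7,8,9}→10  {3,4,6,8,9}→30  {3,4,7,8,9}→10  {4,5,7,8,9}→5  {4,6,7,8,9}→20  {5,6,7,8,9}→5
  6 left: {0,2,3,4,6,9}→60  {0,2,4,6,8,9}→60  {0,2,6,7,8,9}→20  {1,4,5,7,8,9}→6  {1,5,6,7,8,9}→6  {2,3,4,6,8,9}→90  {2,4,6,7,8,9}→60  {2,5,6,7,8,9}→15  {3,4,5,7,8,9}→15  {3,4,6,7,8,9}→60  {4,5,6,7,8,9}→30
  7 left: {0,2,3,4,6,8,9}→210  {0,2,4,6,7,8,9}→140  {0,2,5,6,7,8,9}→35  {1,2,5,6,7,8,9}→21  {1,3,4,5,7,8,9}→21  {1,4,5,6,7,8,9}→42  {2,3,4,6,7,8,9}→210  {2,4,5,6,7,8,9}→105  {3,4,5,6,7,8,9}→105
  8 left: {0,1,2,5,6,7,8,9}→56  {0,2,3,4,6,7,8,9}→560  {0,2,4,5,6,7,8,9}→280  {1,2,4,5,6,7,8,9}→168  {1,3,4,5,6,7,8,9}→168  {2,3,4,5,6,7,8,9}→420
  placing 0:u first → 756 extensions
  placing 1:r first → 1260 extensions
  placing 3:q first → 504 extensions
total linear extensions = 2520

2520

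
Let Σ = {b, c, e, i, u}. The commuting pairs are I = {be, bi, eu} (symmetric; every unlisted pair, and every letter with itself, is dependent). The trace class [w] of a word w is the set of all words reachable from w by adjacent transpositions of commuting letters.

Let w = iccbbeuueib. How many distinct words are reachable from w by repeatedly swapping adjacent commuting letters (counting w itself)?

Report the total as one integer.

0(i) covers ∅
1(c) covers 0:i
2(c) covers 1:c
3(b) covers 2:c
4(b) covers 3:b
5(e) covers 2:c
6(u) covers 4:b
7(u) covers 6:u
8(e) covers 5:e
9(i) covers 7:u, 8:e
10(b) covers 7:u
floor of heap: 0:i
completions by unplaced set U, small U first (add the entries for U minus each lowest piece of U):
  |U|=1: {9}:1  {10}:1
  |U|=2: {8,9}:1  {9,10}:2
  |U|=3: {5,8,9}:1  {7,9,10}:2  {8,9,10}:3
  |U|=4: {5,8,9,10}:4  {6,7,9,10}:2  {7,8,9,10}:5
  |U|=5: {4,6,7,9,10}:2  {5,7,8,9,10}:9  {6,7,8,9,10}:7
  |U|=6: {3,4,6,7,9,10}:2  {4,6,7,8,9,10}:9  {5,6,7,8,9,10}:16
  |U|=7: {3,4,6,7,8,9,10}:11  {4,5,6,7,8,9,10}:25
  |U|=8: {3,4,5,6,7,8,9,10}:36
  |U|=9: {2,3,4,5,6,7,8,9,10}:36
  start at 0(i): 36

36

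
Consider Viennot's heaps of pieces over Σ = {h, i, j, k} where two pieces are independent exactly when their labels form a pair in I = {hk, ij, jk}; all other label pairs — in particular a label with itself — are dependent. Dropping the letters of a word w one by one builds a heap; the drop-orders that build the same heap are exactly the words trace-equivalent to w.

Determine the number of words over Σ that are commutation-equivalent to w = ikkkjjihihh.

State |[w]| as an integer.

drop 0:i onto floor
drop 1:k onto {0:i}
drop 2:k onto {1:k}
drop 3:k onto {2:k}
drop 4:j onto floor
drop 5:j onto {4:j}
drop 6:i onto {3:k}
drop 7:h onto {5:j, 6:i}
drop 8:i onto {7:h}
drop 9:h onto {8:i}
drop 10:h onto {9:h}
ground layer = {0:i, 4:j}
drop-orders for the pieces not yet dropped (sum over which currently-grounded one goes next):
  1 to go: {10} 1
  2 to go: {9,10} 1
  3 to go: {8,9,10} 1
  4 to go: {7,8,9,10} 1
  5 to go: {5,7,8,9,10} 1  {6,7,8,9,10} 1
  6 to go: {3,6,7,8,9,10} 1  {4,5,7,8,9,10} 1  {5,6,7,8,9,10} 2
  7 to go: {2,3,6,7,8,9,10} 1  {3,5,6,7,8,9,10} 3  {4,5,6,7,8,9,10} 3
  8 to go: {1,2,3,6,7,8,9,10} 1  {2,3,5,6,7,8,9,10} 4  {3,4,5,6,7,8,9,10} 6
  9 to go: {0,1,2,3,6,7,8,9,10} 1  {1,2,3,5,6,7,8,9,10} 5  {2,3,4,5,6,7,8,9,10} 10
  if 0:i drops first: 15 orders
  if 4:j drops first: 6 orders
heap linearizations: 21

21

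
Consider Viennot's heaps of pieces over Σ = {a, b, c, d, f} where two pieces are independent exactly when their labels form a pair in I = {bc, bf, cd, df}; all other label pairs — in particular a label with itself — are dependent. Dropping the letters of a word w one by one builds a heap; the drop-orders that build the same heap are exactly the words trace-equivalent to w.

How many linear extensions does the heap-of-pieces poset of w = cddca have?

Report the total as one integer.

6

0(c) covers ∅
1(d) covers ∅
2(d) covers 1:d
3(c) covers 0:c
4(a) covers 2:d, 3:c
floor of heap: 0:c, 1:d
completions by unplaced set U, small U first (add the entries for U minus each lowest piece of U):
  |U|=1: {4}:1
  |U|=2: {2,4}:1  {3,4}:1
  |U|=3: {0,3,4}:1  {1,2,4}:1  {2,3,4}:2
  start at 0(c): 3
  start at 1(d): 3
sum over floor = 6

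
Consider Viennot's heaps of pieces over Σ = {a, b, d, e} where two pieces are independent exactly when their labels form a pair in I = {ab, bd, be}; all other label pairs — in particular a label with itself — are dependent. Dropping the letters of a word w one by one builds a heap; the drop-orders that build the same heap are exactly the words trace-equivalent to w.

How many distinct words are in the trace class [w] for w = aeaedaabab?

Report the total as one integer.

45

drop 0:a onto floor
drop 1:e onto {0:a}
drop 2:a onto {1:e}
drop 3:e onto {2:a}
drop 4:d onto {3:e}
drop 5:a onto {4:d}
drop 6:a onto {5:a}
drop 7:b onto floor
drop 8:a onto {6:a}
drop 9:b onto {7:b}
ground layer = {0:a, 7:b}
drop-orders for the pieces not yet dropped (sum over which currently-grounded one goes next):
  1 to go: {8} 1  {9} 1
  2 to go: {6,8} 1  {7,9} 1  {8,9} 2
  3 to go: {5,6,8} 1  {6,8,9} 3  {7,8,9} 3
  4 to go: {4,5,6,8} 1  {5,6,8,9} 4  {6,7,8,9} 6
  5 to go: {3,4,5,6,8} 1  {4,5,6,8,9} 5  {5,6,7,8,9} 10
  6 to go: {2,3,4,5,6,8} 1  {3,4,5,6,8,9} 6  {4,5,6,7,8,9} 15
  7 to go: {1,2,3,4,5,6,8} 1  {2,3,4,5,6,8,9} 7  {3,4,5,6,7,8,9} 21
  8 to go: {0,1,2,3,4,5,6,8} 1  {1,2,3,4,5,6,8,9} 8  {2,3,4,5,6,7,8,9} 28
  if 0:a drops first: 36 orders
  if 7:b drops first: 9 orders
heap linearizations: 45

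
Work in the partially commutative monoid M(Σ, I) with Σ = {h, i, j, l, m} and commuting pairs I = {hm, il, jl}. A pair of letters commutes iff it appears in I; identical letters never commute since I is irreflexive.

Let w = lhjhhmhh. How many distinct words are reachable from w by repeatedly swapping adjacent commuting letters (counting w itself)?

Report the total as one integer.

0(l) covers ∅
1(h) covers 0:l
2(j) covers 1:h
3(h) covers 2:j
4(h) covers 3:h
5(m) covers 2:j
6(h) covers 4:h
7(h) covers 6:h
floor of heap: 0:l
completions by unplaced set U, small U first (add the entries for U minus each lowest piece of U):
  |U|=1: {5}:1  {7}:1
  |U|=2: {5,7}:2  {6,7}:1
  |U|=3: {4,6,7}:1  {5,6,7}:3
  |U|=4: {3,4,6,7}:1  {4,5,6,7}:4
  |U|=5: {3,4,5,6,7}:5
  |U|=6: {2,3,4,5,6,7}:5
  start at 0(l): 5

5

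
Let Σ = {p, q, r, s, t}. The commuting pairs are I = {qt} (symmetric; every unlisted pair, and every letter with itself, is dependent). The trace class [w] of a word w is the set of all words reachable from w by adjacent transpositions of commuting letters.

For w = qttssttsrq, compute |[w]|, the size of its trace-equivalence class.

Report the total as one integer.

3

piece 0:q — minimal
piece 1:t — minimal
piece 2:t rests on {1:t}
piece 3:s rests on {0:q, 2:t}
piece 4:s rests on {3:s}
piece 5:t rests on {4:s}
piece 6:t rests on {5:t}
piece 7:s rests on {6:t}
piece 8:r rests on {7:s}
piece 9:q rests on {8:r}
minimal pieces: {0:q, 1:t}
ways to finish when only these pieces remain (= sum over removing one remaining piece with nothing left below it):
  1 left: {9}→1
  2 left: {8,9}→1
  3 left: {7,8,9}→1
  4 left: {6,7,8,9}→1
  5 left: {5,6,7,8,9}→1
  6 left: {4,5,6,7,8,9}→1
  7 left: {3,4,5,6,7,8,9}→1
  8 left: {0,3,4,5,6,7,8,9}→1  {2,3,4,5,6,7,8,9}→1
  placing 0:q first → 1 extensions
  placing 1:t first → 2 extensions
total linear extensions = 3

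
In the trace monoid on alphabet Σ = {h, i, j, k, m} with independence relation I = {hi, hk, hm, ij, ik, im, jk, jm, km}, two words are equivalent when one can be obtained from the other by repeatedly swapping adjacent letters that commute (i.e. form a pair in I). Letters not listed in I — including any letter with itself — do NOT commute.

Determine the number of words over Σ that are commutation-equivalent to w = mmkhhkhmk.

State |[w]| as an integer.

#0=m has no predecessor
#1=m depends on [0:m]
#2=k has no predecessor
#3=h has no predecessor
#4=h depends on [3:h]
#5=k depends on [2:k]
#6=h depends on [4:h]
#7=m depends on [1:m]
#8=k depends on [5:k]
sources: [0:m, 2:k, 3:h]
N(rest) = Σ N(rest − s) over sources s of rest; N(one piece) = 1:
  size 1 → [6]=1  [7]=1  [8]=1
  size 2 → [1,7]=1  [4,6]=1  [5,8]=1  [6,7]=2  [6,8]=2  [7,8]=2
  size 3 → [0,1,7]=1  [1,6,7]=3  [1,7,8]=3  [2,5,8]=1  [3,4,6]=1  [4,6,7]=3  [4,6,8]=3  [5,6,8]=3  [5,7,8]=3  [6,7,8]=6
  size 4 → [0,1,6,7]=4  [0,1,7,8]=4  [1,4,6,7]=6  [1,5,7,8]=6  [1,6,7,8]=12  [2,5,6,8]=4  [2,5,7,8]=4  [3,4,6,7]=4  [3,4,6,8]=4  [4,5,6,8]=6  [4,6,7,8]=12  [5,6,7,8]=12
  size 5 → [0,1,4,6,7]=10  [0,1,5,7,8]=10  [0,1,6,7,8]=20  [1,2,5,7,8]=10  [1,3,4,6,7]=10  [1,4,6,7,8]=30  [1,5,6,7,8]=30  [2,4,5,6,8]=10  [2,5,6,7,8]=20  [3,4,5,6,8]=10  [3,4,6,7,8]=20  [4,5,6,7,8]=30
  size 6 → [0,1,2,5,7,8]=20  [0,1,3,4,6,7]=20  [0,1,4,6,7,8]=60  [0,1,5,6,7,8]=60  [1,2,5,6,7,8]=60  [1,3,4,6,7,8]=60  [1,4,5,6,7,8]=90  [2,3,4,5,6,8]=20  [2,4,5,6,7,8]=60  [3,4,5,6,7,8]=60
  size 7 → [0,1,2,5,6,7,8]=140  [0,1,3,4,6,7,8]=140  [0,1,4,5,6,7,8]=210  [1,2,4,5,6,7,8]=210  [1,3,4,5,6,7,8]=210  [2,3,4,5,6,7,8]=140
  first=0(m) contributes 560
  first=2(k) contributes 560
  first=3(h) contributes 560
|[w]| = 1680

1680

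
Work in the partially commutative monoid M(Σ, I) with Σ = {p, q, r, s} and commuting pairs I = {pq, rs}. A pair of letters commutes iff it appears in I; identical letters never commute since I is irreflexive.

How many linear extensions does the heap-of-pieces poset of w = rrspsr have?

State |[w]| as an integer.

0(r) covers ∅
1(r) covers 0:r
2(s) covers ∅
3(p) covers 1:r, 2:s
4(s) covers 3:p
5(r) covers 3:p
floor of heap: 0:r, 2:s
completions by unplaced set U, small U first (add the entries for U minus each lowest piece of U):
  |U|=1: {4}:1  {5}:1
  |U|=2: {4,5}:2
  |U|=3: {3,4,5}:2
  |U|=4: {1,3,4,5}:2  {2,3,4,5}:2
  start at 0(r): 4
  start at 2(s): 2
sum over floor = 6

6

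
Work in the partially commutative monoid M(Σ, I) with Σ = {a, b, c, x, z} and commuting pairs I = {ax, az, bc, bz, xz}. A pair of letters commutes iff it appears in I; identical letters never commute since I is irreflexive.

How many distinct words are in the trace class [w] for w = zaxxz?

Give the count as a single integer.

0(z) covers ∅
1(a) covers ∅
2(x) covers ∅
3(x) covers 2:x
4(z) covers 0:z
floor of heap: 0:z, 1:a, 2:x
completions by unplaced set U, small U first (add the entries for U minus each lowest piece of U):
  |U|=1: {1}:1  {3}:1  {4}:1
  |U|=2: {0,4}:1  {1,3}:2  {1,4}:2  {2,3}:1  {3,4}:2
  |U|=3: {0,1,4}:3  {0,3,4}:3  {1,2,3}:3  {1,3,4}:6  {2,3,4}:3
  start at 0(z): 12
  start at 1(a): 6
  start at 2(x): 12
sum over floor = 30

30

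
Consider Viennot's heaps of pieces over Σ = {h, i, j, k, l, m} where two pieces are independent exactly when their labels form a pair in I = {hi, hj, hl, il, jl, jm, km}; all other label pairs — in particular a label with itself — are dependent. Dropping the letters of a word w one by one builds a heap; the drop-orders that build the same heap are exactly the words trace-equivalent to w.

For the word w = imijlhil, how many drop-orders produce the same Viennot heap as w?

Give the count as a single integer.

piece 0:i — minimal
piece 1:m rests on {0:i}
piece 2:i rests on {1:m}
piece 3:j rests on {2:i}
piece 4:l rests on {1:m}
piece 5:h rests on {1:m}
piece 6:i rests on {3:j}
piece 7:l rests on {4:l}
minimal pieces: {0:i}
ways to finish when only these pieces remain (= sum over removing one remaining piece with nothing left below it):
  1 left: {5}→1  {6}→1  {7}→1
  2 left: {3,6}→1  {4,7}→1  {5,6}→2  {5,7}→2  {6,7}→2
  3 left: {2,3,6}→1  {3,5,6}→3  {3,6,7}→3  {4,5,7}→3  {4,6,7}→3  {5,6,7}→6
  4 left: {2,3,5,6}→4  {2,3,6,7}→4  {3,4,6,7}→6  {3,5,6,7}→12  {4,5,6,7}→12
  5 left: {2,3,4,6,7}→10  {2,3,5,6,7}→20  {3,4,5,6,7}→30
  6 left: {2,3,4,5,6,7}→60
  placing 0:i first → 60 extensions

60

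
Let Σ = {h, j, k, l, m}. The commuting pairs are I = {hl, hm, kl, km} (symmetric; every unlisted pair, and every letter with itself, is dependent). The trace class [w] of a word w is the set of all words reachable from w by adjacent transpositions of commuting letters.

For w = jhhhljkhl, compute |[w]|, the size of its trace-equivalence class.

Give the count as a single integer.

12

drop 0:j onto floor
drop 1:h onto {0:j}
drop 2:h onto {1:h}
drop 3:h onto {2:h}
drop 4:l onto {0:j}
drop 5:j onto {3:h, 4:l}
drop 6:k onto {5:j}
drop 7:h onto {6:k}
drop 8:l onto {5:j}
ground layer = {0:j}
drop-orders for the pieces not yet dropped (sum over which currently-grounded one goes next):
  1 to go: {7} 1  {8} 1
  2 to go: {6,7} 1  {7,8} 2
  3 to go: {6,7,8} 3
  4 to go: {5,6,7,8} 3
  5 to go: {3,5,6,7,8} 3  {4,5,6,7,8} 3
  6 to go: {2,3,5,6,7,8} 3  {3,4,5,6,7,8} 6
  7 to go: {1,2,3,5,6,7,8} 3  {2,3,4,5,6,7,8} 9
  if 0:j drops first: 12 orders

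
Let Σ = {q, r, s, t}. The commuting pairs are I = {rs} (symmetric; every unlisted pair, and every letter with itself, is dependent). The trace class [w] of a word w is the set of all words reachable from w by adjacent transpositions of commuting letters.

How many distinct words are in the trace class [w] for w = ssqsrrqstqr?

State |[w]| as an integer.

piece 0:s — minimal
piece 1:s rests on {0:s}
piece 2:q rests on {1:s}
piece 3:s rests on {2:q}
piece 4:r rests on {2:q}
piece 5:r rests on {4:r}
piece 6:q rests on {3:s, 5:r}
piece 7:s rests on {6:q}
piece 8:t rests on {7:s}
piece 9:q rests on {8:t}
piece 10:r rests on {9:q}
minimal pieces: {0:s}
ways to finish when only these pieces remain (= sum over removing one remaining piece with nothing left below it):
  1 left: {10}→1
  2 left: {9,10}→1
  3 left: {8,9,10}→1
  4 left: {7,8,9,10}→1
  5 left: {6,7,8,9,10}→1
  6 left: {3,6,7,8,9,10}→1  {5,6,7,8,9,10}→1
  7 left: {3,5,6,7,8,9,10}→2  {4,5,6,7,8,9,10}→1
  8 left: {3,4,5,6,7,8,9,10}→3
  9 left: {2,3,4,5,6,7,8,9,10}→3
  placing 0:s first → 3 extensions

3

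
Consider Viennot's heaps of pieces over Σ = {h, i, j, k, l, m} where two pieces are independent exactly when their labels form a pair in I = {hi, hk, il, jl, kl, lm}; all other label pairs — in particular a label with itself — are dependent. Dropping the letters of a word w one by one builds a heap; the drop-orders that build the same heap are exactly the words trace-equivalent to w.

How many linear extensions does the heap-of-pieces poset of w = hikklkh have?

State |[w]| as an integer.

35

piece 0:h — minimal
piece 1:i — minimal
piece 2:k rests on {1:i}
piece 3:k rests on {2:k}
piece 4:l rests on {0:h}
piece 5:k rests on {3:k}
piece 6:h rests on {4:l}
minimal pieces: {0:h, 1:i}
ways to finish when only these pieces remain (= sum over removing one remaining piece with nothing left below it):
  1 left: {5}→1  {6}→1
  2 left: {3,5}→1  {4,6}→1  {5,6}→2
  3 left: {0,4,6}→1  {2,3,5}→1  {3,5,6}→3  {4,5,6}→3
  4 left: {0,4,5,6}→4  {1,2,3,5}→1  {2,3,5,6}→4  {3,4,5,6}→6
  5 left: {0,3,4,5,6}→10  {1,2,3,5,6}→5  {2,3,4,5,6}→10
  placing 0:h first → 15 extensions
  placing 1:i first → 20 extensions
total linear extensions = 35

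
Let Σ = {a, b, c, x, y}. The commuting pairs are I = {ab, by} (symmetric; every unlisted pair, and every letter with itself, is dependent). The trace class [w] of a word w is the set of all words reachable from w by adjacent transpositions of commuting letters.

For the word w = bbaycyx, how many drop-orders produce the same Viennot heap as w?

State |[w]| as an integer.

6

drop 0:b onto floor
drop 1:b onto {0:b}
drop 2:a onto floor
drop 3:y onto {2:a}
drop 4:c onto {1:b, 3:y}
drop 5:y onto {4:c}
drop 6:x onto {5:y}
ground layer = {0:b, 2:a}
drop-orders for the pieces not yet dropped (sum over which currently-grounded one goes next):
  1 to go: {6} 1
  2 to go: {5,6} 1
  3 to go: {4,5,6} 1
  4 to go: {1,4,5,6} 1  {3,4,5,6} 1
  5 to go: {0,1,4,5,6} 1  {1,3,4,5,6} 2  {2,3,4,5,6} 1
  if 0:b drops first: 3 orders
  if 2:a drops first: 3 orders
heap linearizations: 6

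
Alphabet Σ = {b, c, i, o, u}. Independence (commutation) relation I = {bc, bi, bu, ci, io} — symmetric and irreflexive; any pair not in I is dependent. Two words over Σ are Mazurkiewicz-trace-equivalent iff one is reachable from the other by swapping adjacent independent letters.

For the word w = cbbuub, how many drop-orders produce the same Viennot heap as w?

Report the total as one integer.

#0=c has no predecessor
#1=b has no predecessor
#2=b depends on [1:b]
#3=u depends on [0:c]
#4=u depends on [3:u]
#5=b depends on [2:b]
sources: [0:c, 1:b]
N(rest) = Σ N(rest − s) over sources s of rest; N(one piece) = 1:
  size 1 → [4]=1  [5]=1
  size 2 → [2,5]=1  [3,4]=1  [4,5]=2
  size 3 → [0,3,4]=1  [1,2,5]=1  [2,4,5]=3  [3,4,5]=3
  size 4 → [0,3,4,5]=4  [1,2,4,5]=4  [2,3,4,5]=6
  first=0(c) contributes 10
  first=1(b) contributes 10
|[w]| = 20

20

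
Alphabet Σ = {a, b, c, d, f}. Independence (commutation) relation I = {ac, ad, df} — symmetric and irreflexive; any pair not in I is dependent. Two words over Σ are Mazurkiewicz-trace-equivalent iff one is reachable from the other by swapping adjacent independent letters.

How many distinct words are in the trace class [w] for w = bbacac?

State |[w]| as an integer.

6

#0=b has no predecessor
#1=b depends on [0:b]
#2=a depends on [1:b]
#3=c depends on [1:b]
#4=a depends on [2:a]
#5=c depends on [3:c]
sources: [0:b]
N(rest) = Σ N(rest − s) over sources s of rest; N(one piece) = 1:
  size 1 → [4]=1  [5]=1
  size 2 → [2,4]=1  [3,5]=1  [4,5]=2
  size 3 → [2,4,5]=3  [3,4,5]=3
  size 4 → [2,3,4,5]=6
  first=0(b) contributes 6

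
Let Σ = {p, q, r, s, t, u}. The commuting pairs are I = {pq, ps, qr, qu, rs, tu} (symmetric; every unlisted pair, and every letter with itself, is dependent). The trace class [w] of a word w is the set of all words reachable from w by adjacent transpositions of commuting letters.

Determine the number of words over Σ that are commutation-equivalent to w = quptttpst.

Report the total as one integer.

6

0(q) covers ∅
1(u) covers ∅
2(p) covers 1:u
3(t) covers 0:q, 2:p
4(t) covers 3:t
5(t) covers 4:t
6(p) covers 5:t
7(s) covers 5:t
8(t) covers 6:p, 7:s
floor of heap: 0:q, 1:u
completions by unplaced set U, small U first (add the entries for U minus each lowest piece of U):
  |U|=1: {8}:1
  |U|=2: {6,8}:1  {7,8}:1
  |U|=3: {6,7,8}:2
  |U|=4: {5,6,7,8}:2
  |U|=5: {4,5,6,7,8}:2
  |U|=6: {3,4,5,6,7,8}:2
  |U|=7: {0,3,4,5,6,7,8}:2  {2,3,4,5,6,7,8}:2
  start at 0(q): 2
  start at 1(u): 4
sum over floor = 6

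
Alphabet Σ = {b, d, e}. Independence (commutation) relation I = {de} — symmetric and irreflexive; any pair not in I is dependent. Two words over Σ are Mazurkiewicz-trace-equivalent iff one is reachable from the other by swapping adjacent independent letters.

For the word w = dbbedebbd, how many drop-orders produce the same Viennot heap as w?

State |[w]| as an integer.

3

piece 0:d — minimal
piece 1:b rests on {0:d}
piece 2:b rests on {1:b}
piece 3:e rests on {2:b}
piece 4:d rests on {2:b}
piece 5:e rests on {3:e}
piece 6:b rests on {4:d, 5:e}
piece 7:b rests on {6:b}
piece 8:d rests on {7:b}
minimal pieces: {0:d}
ways to finish when only these pieces remain (= sum over removing one remaining piece with nothing left below it):
  1 left: {8}→1
  2 left: {7,8}→1
  3 left: {6,7,8}→1
  4 left: {4,6,7,8}→1  {5,6,7,8}→1
  5 left: {3,5,6,7,8}→1  {4,5,6,7,8}→2
  6 left: {3,4,5,6,7,8}→3
  7 left: {2,3,4,5,6,7,8}→3
  placing 0:d first → 3 extensions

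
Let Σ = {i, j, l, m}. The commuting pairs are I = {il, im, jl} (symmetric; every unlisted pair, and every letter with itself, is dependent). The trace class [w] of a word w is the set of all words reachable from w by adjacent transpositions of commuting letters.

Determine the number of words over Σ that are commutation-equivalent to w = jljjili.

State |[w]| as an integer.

21

#0=j has no predecessor
#1=l has no predecessor
#2=j depends on [0:j]
#3=j depends on [2:j]
#4=i depends on [3:j]
#5=l depends on [1:l]
#6=i depends on [4:i]
sources: [0:j, 1:l]
N(rest) = Σ N(rest − s) over sources s of rest; N(one piece) = 1:
  size 1 → [5]=1  [6]=1
  size 2 → [1,5]=1  [4,6]=1  [5,6]=2
  size 3 → [1,5,6]=3  [3,4,6]=1  [4,5,6]=3
  size 4 → [1,4,5,6]=6  [2,3,4,6]=1  [3,4,5,6]=4
  size 5 → [0,2,3,4,6]=1  [1,3,4,5,6]=10  [2,3,4,5,6]=5
  first=0(j) contributes 15
  first=1(l) contributes 6
|[w]| = 21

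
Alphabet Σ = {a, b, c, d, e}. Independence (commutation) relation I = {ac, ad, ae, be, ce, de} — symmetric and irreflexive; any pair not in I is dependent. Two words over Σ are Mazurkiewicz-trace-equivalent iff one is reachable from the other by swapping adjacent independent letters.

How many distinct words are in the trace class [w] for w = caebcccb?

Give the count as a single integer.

drop 0:c onto floor
drop 1:a onto floor
drop 2:e onto floor
drop 3:b onto {0:c, 1:a}
drop 4:c onto {3:b}
drop 5:c onto {4:c}
drop 6:c onto {5:c}
drop 7:b onto {6:c}
ground layer = {0:c, 1:a, 2:e}
drop-orders for the pieces not yet dropped (sum over which currently-grounded one goes next):
  1 to go: {2} 1  {7} 1
  2 to go: {2,7} 2  {6,7} 1
  3 to go: {2,6,7} 3  {5,6,7} 1
  4 to go: {2,5,6,7} 4  {4,5,6,7} 1
  5 to go: {2,4,5,6,7} 5  {3,4,5,6,7} 1
  6 to go: {0,3,4,5,6,7} 1  {1,3,4,5,6,7} 1  {2,3,4,5,6,7} 6
  if 0:c drops first: 7 orders
  if 1:a drops first: 7 orders
  if 2:e drops first: 2 orders
heap linearizations: 16

16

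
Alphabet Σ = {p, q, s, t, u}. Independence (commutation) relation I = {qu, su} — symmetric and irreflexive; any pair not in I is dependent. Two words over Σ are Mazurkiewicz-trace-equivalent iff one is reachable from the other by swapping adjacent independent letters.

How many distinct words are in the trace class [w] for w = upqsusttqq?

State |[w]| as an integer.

4

#0=u has no predecessor
#1=p depends on [0:u]
#2=q depends on [1:p]
#3=s depends on [2:q]
#4=u depends on [1:p]
#5=s depends on [3:s]
#6=t depends on [4:u, 5:s]
#7=t depends on [6:t]
#8=q depends on [7:t]
#9=q depends on [8:q]
sources: [0:u]
N(rest) = Σ N(rest − s) over sources s of rest; N(one piece) = 1:
  size 1 → [9]=1
  size 2 → [8,9]=1
  size 3 → [7,8,9]=1
  size 4 → [6,7,8,9]=1
  size 5 → [4,6,7,8,9]=1  [5,6,7,8,9]=1
  size 6 → [3,5,6,7,8,9]=1  [4,5,6,7,8,9]=2
  size 7 → [2,3,5,6,7,8,9]=1  [3,4,5,6,7,8,9]=3
  size 8 → [2,3,4,5,6,7,8,9]=4
  first=0(u) contributes 4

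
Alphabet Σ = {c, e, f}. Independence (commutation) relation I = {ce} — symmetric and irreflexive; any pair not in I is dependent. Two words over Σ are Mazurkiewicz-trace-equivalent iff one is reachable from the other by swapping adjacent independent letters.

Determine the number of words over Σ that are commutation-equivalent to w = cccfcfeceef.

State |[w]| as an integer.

4

piece 0:c — minimal
piece 1:c rests on {0:c}
piece 2:c rests on {1:c}
piece 3:f rests on {2:c}
piece 4:c rests on {3:f}
piece 5:f rests on {4:c}
piece 6:e rests on {5:f}
piece 7:c rests on {5:f}
piece 8:e rests on {6:e}
piece 9:e rests on {8:e}
piece 10:f rests on {7:c, 9:e}
minimal pieces: {0:c}
ways to finish when only these pieces remain (= sum over removing one remaining piece with nothing left below it):
  1 left: {10}→1
  2 left: {7,10}→1  {9,10}→1
  3 left: {7,9,10}→2  {8,9,10}→1
  4 left: {6,8,9,10}→1  {7,8,9,10}→3
  5 left: {6,7,8,9,10}→4
  6 left: {5,6,7,8,9,10}→4
  7 left: {4,5,6,7,8,9,10}→4
  8 left: {3,4,5,6,7,8,9,10}→4
  9 left: {2,3,4,5,6,7,8,9,10}→4
  placing 0:c first → 4 extensions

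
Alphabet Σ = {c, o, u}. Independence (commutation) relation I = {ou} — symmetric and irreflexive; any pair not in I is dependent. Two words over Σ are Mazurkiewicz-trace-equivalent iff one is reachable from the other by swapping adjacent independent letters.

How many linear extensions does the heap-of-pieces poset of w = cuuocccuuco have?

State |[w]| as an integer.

0(c) covers ∅
1(u) covers 0:c
2(u) covers 1:u
3(o) covers 0:c
4(c) covers 2:u, 3:o
5(c) covers 4:c
6(c) covers 5:c
7(u) covers 6:c
8(u) covers 7:u
9(c) covers 8:u
10(o) covers 9:c
floor of heap: 0:c
completions by unplaced set U, small U first (add the entries for U minus each lowest piece of U):
  |U|=1: {10}:1
  |U|=2: {9,10}:1
  |U|=3: {8,9,10}:1
  |U|=4: {7,8,9,10}:1
  |U|=5: {6,7,8,9,10}:1
  |U|=6: {5,6,7,8,9,10}:1
  |U|=7: {4,5,6,7,8,9,10}:1
  |U|=8: {2,4,5,6,7,8,9,10}:1  {3,4,5,6,7,8,9,10}:1
  |U|=9: {1,2,4,5,6,7,8,9,10}:1  {2,3,4,5,6,7,8,9,10}:2
  start at 0(c): 3

3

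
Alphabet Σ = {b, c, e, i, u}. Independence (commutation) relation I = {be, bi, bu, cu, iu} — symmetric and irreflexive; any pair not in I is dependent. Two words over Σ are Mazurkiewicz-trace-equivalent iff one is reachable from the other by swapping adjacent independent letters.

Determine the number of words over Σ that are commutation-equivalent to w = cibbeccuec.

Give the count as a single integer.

drop 0:c onto floor
drop 1:i onto {0:c}
drop 2:b onto {0:c}
drop 3:b onto {2:b}
drop 4:e onto {1:i}
drop 5:c onto {3:b, 4:e}
drop 6:c onto {5:c}
drop 7:u onto {4:e}
drop 8:e onto {6:c, 7:u}
drop 9:c onto {8:e}
ground layer = {0:c}
drop-orders for the pieces not yet dropped (sum over which currently-grounded one goes next):
  1 to go: {9} 1
  2 to go: {8,9} 1
  3 to go: {6,8,9} 1  {7,8,9} 1
  4 to go: {5,6,8,9} 1  {6,7,8,9} 2
  5 to go: {3,5,6,8,9} 1  {5,6,7,8,9} 3
  6 to go: {2,3,5,6,8,9} 1  {3,5,6,7,8,9} 4  {4,5,6,7,8,9} 3
  7 to go: {1,4,5,6,7,8,9} 3  {2,3,5,6,7,8,9} 5  {3,4,5,6,7,8,9} 7
  8 to go: {1,3,4,5,6,7,8,9} 10  {2,3,4,5,6,7,8,9} 12
  if 0:c drops first: 22 orders

22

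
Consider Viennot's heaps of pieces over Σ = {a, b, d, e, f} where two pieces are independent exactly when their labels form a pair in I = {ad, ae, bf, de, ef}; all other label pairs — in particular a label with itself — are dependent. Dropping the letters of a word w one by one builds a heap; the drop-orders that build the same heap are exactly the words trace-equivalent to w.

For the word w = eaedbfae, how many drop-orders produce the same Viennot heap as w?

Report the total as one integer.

76

drop 0:e onto floor
drop 1:a onto floor
drop 2:e onto {0:e}
drop 3:d onto floor
drop 4:b onto {1:a, 2:e, 3:d}
drop 5:f onto {1:a, 3:d}
drop 6:a onto {4:b, 5:f}
drop 7:e onto {4:b}
ground layer = {0:e, 1:a, 3:d}
drop-orders for the pieces not yet dropped (sum over which currently-grounded one goes next):
  1 to go: {6} 1  {7} 1
  2 to go: {5,6} 1  {6,7} 2
  3 to go: {4,6,7} 2  {5,6,7} 3
  4 to go: {2,4,6,7} 2  {4,5,6,7} 5
  5 to go: {0,2,4,6,7} 2  {1,4,5,6,7} 5  {2,4,5,6,7} 7  {3,4,5,6,7} 5
  6 to go: {0,2,4,5,6,7} 9  {1,2,4,5,6,7} 12  {1,3,4,5,6,7} 10  {2,3,4,5,6,7} 12
  if 0:e drops first: 34 orders
  if 1:a drops first: 21 orders
  if 3:d drops first: 21 orders
heap linearizations: 76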